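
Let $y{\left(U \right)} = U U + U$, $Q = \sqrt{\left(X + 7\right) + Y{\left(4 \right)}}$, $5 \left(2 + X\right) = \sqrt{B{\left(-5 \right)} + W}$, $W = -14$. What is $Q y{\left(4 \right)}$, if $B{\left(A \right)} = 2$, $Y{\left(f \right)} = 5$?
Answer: $4 \sqrt{250 + 10 i \sqrt{3}} \approx 63.283 + 2.1896 i$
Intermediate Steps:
$X = -2 + \frac{2 i \sqrt{3}}{5}$ ($X = -2 + \frac{\sqrt{2 - 14}}{5} = -2 + \frac{\sqrt{-12}}{5} = -2 + \frac{2 i \sqrt{3}}{5} \approx -2.0 + 0.69282 i$)
$Q = \sqrt{10 + \frac{2 i \sqrt{3}}{5}}$ ($Q = \sqrt{\left(\left(-2 + \frac{2 i \sqrt{3}}{5}\right) + 7\right) + 5} = \sqrt{\left(5 + \frac{2 i \sqrt{3}}{5}\right) + 5} = \sqrt{10 + \frac{2 i \sqrt{3}}{5}} \approx 3.1642 + 0.10948 i$)
$y{\left(U \right)} = U + U^{2}$ ($y{\left(U \right)} = U^{2} + U = U + U^{2}$)
$Q y{\left(4 \right)} = \frac{\sqrt{250 + 10 i \sqrt{3}}}{5} \cdot 4 \left(1 + 4\right) = \frac{\sqrt{250 + 10 i \sqrt{3}}}{5} \cdot 4 \cdot 5 = \frac{\sqrt{250 + 10 i \sqrt{3}}}{5} \cdot 20 = 4 \sqrt{250 + 10 i \sqrt{3}}$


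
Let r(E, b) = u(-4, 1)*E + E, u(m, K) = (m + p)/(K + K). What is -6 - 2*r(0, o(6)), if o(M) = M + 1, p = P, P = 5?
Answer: -6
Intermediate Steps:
p = 5
u(m, K) = (5 + m)/(2*K) (u(m, K) = (m + 5)/(K + K) = (5 + m)/((2*K)) = (5 + m)*(1/(2*K)) = (5 + m)/(2*K))
o(M) = 1 + M
r(E, b) = 3*E/2 (r(E, b) = ((1/2)*(5 - 4)/1)*E + E = ((1/2)*1*1)*E + E = E/2 + E = 3*E/2)
-6 - 2*r(0, o(6)) = -6 - 3*0 = -6 - 2*0 = -6 + 0 = -6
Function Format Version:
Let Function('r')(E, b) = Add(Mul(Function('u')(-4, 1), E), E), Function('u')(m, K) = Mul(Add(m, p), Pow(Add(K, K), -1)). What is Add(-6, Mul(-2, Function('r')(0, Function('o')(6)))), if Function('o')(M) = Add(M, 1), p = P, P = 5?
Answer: -6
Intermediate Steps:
p = 5
Function('u')(m, K) = Mul(Rational(1, 2), Pow(K, -1), Add(5, m)) (Function('u')(m, K) = Mul(Add(m, 5), Pow(Add(K, K), -1)) = Mul(Add(5, m), Pow(Mul(2, K), -1)) = Mul(Add(5, m), Mul(Rational(1, 2), Pow(K, -1))) = Mul(Rational(1, 2), Pow(K, -1), Add(5, m)))
Function('o')(M) = Add(1, M)
Function('r')(E, b) = Mul(Rational(3, 2), E) (Function('r')(E, b) = Add(Mul(Mul(Rational(1, 2), Pow(1, -1), Add(5, -4)), E), E) = Add(Mul(Mul(Rational(1, 2), 1, 1), E), E) = Add(Mul(Rational(1, 2), E), E) = Mul(Rational(3, 2), E))
Add(-6, Mul(-2, Function('r')(0, Function('o')(6)))) = Add(-6, Mul(-2, Mul(Rational(3, 2), 0))) = Add(-6, Mul(-2, 0)) = Add(-6, 0) = -6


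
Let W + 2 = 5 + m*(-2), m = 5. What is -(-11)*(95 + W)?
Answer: 968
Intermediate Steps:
W = -7 (W = -2 + (5 + 5*(-2)) = -2 + (5 - 10) = -2 - 5 = -7)
-(-11)*(95 + W) = -(-11)*(95 - 7) = -(-11)*88 = -1*(-968) = 968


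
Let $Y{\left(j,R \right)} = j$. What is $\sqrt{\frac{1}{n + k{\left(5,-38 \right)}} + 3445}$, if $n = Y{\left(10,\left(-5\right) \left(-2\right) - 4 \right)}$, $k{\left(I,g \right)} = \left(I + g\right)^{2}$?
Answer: $\frac{2 \sqrt{1040218886}}{1099} \approx 58.694$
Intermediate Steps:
$n = 10$
$\sqrt{\frac{1}{n + k{\left(5,-38 \right)}} + 3445} = \sqrt{\frac{1}{10 + \left(5 - 38\right)^{2}} + 3445} = \sqrt{\frac{1}{10 + \left(-33\right)^{2}} + 3445} = \sqrt{\frac{1}{10 + 1089} + 3445} = \sqrt{\frac{1}{1099} + 3445} = \sqrt{\frac{3786056}{1099}} = \frac{2 \sqrt{1040218886}}{1099}$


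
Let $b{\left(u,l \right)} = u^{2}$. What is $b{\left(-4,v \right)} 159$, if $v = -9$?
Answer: $2544$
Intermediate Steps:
$b{\left(-4,v \right)} 159 = \left(-4\right)^{2} \cdot 159 = 16 \cdot 159 = 2544$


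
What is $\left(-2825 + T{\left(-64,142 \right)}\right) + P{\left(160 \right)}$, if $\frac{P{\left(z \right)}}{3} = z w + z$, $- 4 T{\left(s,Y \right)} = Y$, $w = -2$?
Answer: $- \frac{6681}{2} \approx -3340.5$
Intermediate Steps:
$T{\left(s,Y \right)} = - \frac{Y}{4}$
$P{\left(z \right)} = - 3 z$ ($P{\left(z \right)} = 3 \left(z \left(-2\right) + z\right) = 3 \left(- 2 z + z\right) = 3 \left(- z\right) = - 3 z$)
$\left(-2825 + T{\left(-64,142 \right)}\right) + P{\left(160 \right)} = \left(-2825 - \frac{71}{2}\right) - 480 = - \frac{5721}{2} - 480 = - \frac{6681}{2}$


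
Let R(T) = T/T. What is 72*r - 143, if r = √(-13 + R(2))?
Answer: -143 + 144*I*√3 ≈ -143.0 + 249.42*I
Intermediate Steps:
R(T) = 1
r = 2*I*√3 (r = √(-13 + 1) = √(-12) = 2*I*√3 ≈ 3.4641*I)
72*r - 143 = 72*(2*I*√3) - 143 = 144*I*√3 - 143 = -143 + 144*I*√3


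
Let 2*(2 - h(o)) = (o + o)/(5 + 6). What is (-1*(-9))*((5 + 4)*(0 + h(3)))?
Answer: 1539/11 ≈ 139.91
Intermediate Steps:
h(o) = 2 - o/11 (h(o) = 2 - (o + o)/(2*(5 + 6)) = 2 - 2*o/(2*11) = 2 - o/11)
(-1*(-9))*((5 + 4)*(0 + h(3))) = (-1*(-9))*((5 + 4)*(0 + (2 - 1/11*3))) = 9*(9*(0 + (2 - 3/11))) = 9*(9*(0 + 19/11)) = 9*(9*(19/11)) = 9*(171/11) = 1539/11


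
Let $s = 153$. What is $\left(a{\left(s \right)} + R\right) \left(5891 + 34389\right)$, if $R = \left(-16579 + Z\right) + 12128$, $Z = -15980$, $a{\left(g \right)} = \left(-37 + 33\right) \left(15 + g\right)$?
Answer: $-850028840$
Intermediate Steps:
$a{\left(g \right)} = -60 - 4 g$ ($a{\left(g \right)} = - 4 \left(15 + g\right) = -60 - 4 g$)
$R = -20431$ ($R = \left(-16579 - 15980\right) + 12128 = -32559 + 12128 = -20431$)
$\left(a{\left(s \right)} + R\right) \left(5891 + 34389\right) = \left(\left(-60 - 612\right) - 20431\right) \left(5891 + 34389\right) = \left(\left(-60 - 612\right) - 20431\right) 40280 = \left(-672 - 20431\right) 40280 = \left(-21103\right) 40280 = -850028840$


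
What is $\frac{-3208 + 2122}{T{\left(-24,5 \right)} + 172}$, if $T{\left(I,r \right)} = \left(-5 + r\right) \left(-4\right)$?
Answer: $- \frac{543}{86} \approx -6.3139$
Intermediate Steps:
$T{\left(I,r \right)} = 20 - 4 r$
$\frac{-3208 + 2122}{T{\left(-24,5 \right)} + 172} = \frac{-3208 + 2122}{\left(20 - 20\right) + 172} = - \frac{1086}{\left(20 - 20\right) + 172} = - \frac{1086}{0 + 172} = - \frac{1086}{172} = \left(-1086\right) \frac{1}{172} = - \frac{543}{86}$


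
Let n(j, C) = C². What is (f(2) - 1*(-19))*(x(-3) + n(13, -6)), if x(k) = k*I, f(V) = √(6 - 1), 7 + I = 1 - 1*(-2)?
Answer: 912 + 48*√5 ≈ 1019.3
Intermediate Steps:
I = -4 (I = -7 + (1 - 1*(-2)) = -7 + (1 + 2) = -7 + 3 = -4)
f(V) = √5
x(k) = -4*k (x(k) = k*(-4) = -4*k)
(f(2) - 1*(-19))*(x(-3) + n(13, -6)) = (√5 - 1*(-19))*(-4*(-3) + (-6)²) = (√5 + 19)*(12 + 36) = (19 + √5)*48 = 912 + 48*√5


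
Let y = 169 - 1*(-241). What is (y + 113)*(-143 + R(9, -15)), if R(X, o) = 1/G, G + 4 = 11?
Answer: -523000/7 ≈ -74714.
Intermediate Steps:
G = 7 (G = -4 + 11 = 7)
y = 410 (y = 169 + 241 = 410)
R(X, o) = ⅐ (R(X, o) = 1/7 = ⅐)
(y + 113)*(-143 + R(9, -15)) = (410 + 113)*(-143 + ⅐) = 523*(-1000/7) = -523000/7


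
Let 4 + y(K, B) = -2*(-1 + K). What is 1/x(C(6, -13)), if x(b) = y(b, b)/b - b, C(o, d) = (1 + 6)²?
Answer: -49/2501 ≈ -0.019592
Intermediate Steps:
y(K, B) = -2 - 2*K (y(K, B) = -4 - 2*(-1 + K) = -4 + (2 - 2*K) = -2 - 2*K)
C(o, d) = 49 (C(o, d) = 7² = 49)
x(b) = -b + (-2 - 2*b)/b (x(b) = (-2 - 2*b)/b - b = -b + (-2 - 2*b)/b)
1/x(C(6, -13)) = 1/(-2 - 1*49 - 2/49) = 1/(-2 - 49 - 2*1/49) = 1/(-2 - 49 - 2/49) = 1/(-2501/49) = -49/2501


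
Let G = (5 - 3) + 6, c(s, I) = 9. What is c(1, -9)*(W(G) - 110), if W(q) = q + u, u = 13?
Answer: -801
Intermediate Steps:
G = 8 (G = 2 + 6 = 8)
W(q) = 13 + q (W(q) = q + 13 = 13 + q)
c(1, -9)*(W(G) - 110) = 9*((13 + 8) - 110) = 9*(21 - 110) = 9*(-89) = -801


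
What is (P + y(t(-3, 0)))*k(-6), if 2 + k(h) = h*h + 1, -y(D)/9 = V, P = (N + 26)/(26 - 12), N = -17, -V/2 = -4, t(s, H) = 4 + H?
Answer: -4995/2 ≈ -2497.5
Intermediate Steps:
V = 8 (V = -2*(-4) = 8)
P = 9/14 (P = (-17 + 26)/(26 - 12) = 9/14 ≈ 0.64286)
y(D) = -72 (y(D) = -9*8 = -72)
k(h) = -1 + h² (k(h) = -2 + (h*h + 1) = -2 + (h² + 1) = -2 + (1 + h²) = -1 + h²)
(P + y(t(-3, 0)))*k(-6) = (9/14 - 72)*(-1 + (-6)²) = -999*(-1 + 36)/14 = -999/14*35 = -4995/2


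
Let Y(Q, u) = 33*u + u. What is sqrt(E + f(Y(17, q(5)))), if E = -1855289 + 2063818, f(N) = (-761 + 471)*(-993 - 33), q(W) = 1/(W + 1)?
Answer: sqrt(506069) ≈ 711.38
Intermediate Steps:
q(W) = 1/(1 + W)
Y(Q, u) = 34*u
f(N) = 297540 (f(N) = -290*(-1026) = 297540)
E = 208529
sqrt(E + f(Y(17, q(5)))) = sqrt(208529 + 297540) = sqrt(506069)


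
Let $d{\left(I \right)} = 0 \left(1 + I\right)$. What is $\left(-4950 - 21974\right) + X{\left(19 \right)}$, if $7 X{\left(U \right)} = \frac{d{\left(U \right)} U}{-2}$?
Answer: $-26924$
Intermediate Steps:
$d{\left(I \right)} = 0$
$X{\left(U \right)} = 0$ ($X{\left(U \right)} = \frac{0 U \frac{1}{-2}}{7} = \frac{0 \left(- \frac{1}{2}\right)}{7} = \frac{1}{7} \cdot 0 = 0$)
$\left(-4950 - 21974\right) + X{\left(19 \right)} = \left(-4950 - 21974\right) + 0 = -26924 + 0 = -26924$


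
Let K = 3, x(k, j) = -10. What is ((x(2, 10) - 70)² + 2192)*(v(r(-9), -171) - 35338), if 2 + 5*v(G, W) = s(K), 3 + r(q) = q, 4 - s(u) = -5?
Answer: -1518060336/5 ≈ -3.0361e+8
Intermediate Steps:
s(u) = 9 (s(u) = 4 - 1*(-5) = 4 + 5 = 9)
r(q) = -3 + q
v(G, W) = 7/5 (v(G, W) = -⅖ + (⅕)*9 = -⅖ + 9/5 = 7/5)
((x(2, 10) - 70)² + 2192)*(v(r(-9), -171) - 35338) = ((-10 - 70)² + 2192)*(7/5 - 35338) = ((-80)² + 2192)*(-176683/5) = (6400 + 2192)*(-176683/5) = 8592*(-176683/5) = -1518060336/5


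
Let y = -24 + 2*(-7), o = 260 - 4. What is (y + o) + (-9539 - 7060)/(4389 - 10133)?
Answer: 1268791/5744 ≈ 220.89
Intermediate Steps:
o = 256
y = -38 (y = -24 - 14 = -38)
(y + o) + (-9539 - 7060)/(4389 - 10133) = (-38 + 256) + (-9539 - 7060)/(4389 - 10133) = 218 - 16599/(-5744) = 218 - 16599*(-1/5744) = 218 + 16599/5744 = 1268791/5744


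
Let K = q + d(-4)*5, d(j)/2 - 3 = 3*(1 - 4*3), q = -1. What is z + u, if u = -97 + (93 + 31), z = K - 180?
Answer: -454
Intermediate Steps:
d(j) = -60 (d(j) = 6 + 2*(3*(1 - 4*3)) = 6 + 2*(3*(1 - 12)) = 6 + 2*(3*(-11)) = 6 + 2*(-33) = 6 - 66 = -60)
K = -301 (K = -1 - 60*5 = -1 - 300 = -301)
z = -481 (z = -301 - 180 = -481)
u = 27 (u = -97 + 124 = 27)
z + u = -481 + 27 = -454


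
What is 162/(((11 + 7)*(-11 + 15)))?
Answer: 9/4 ≈ 2.2500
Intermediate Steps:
162/(((11 + 7)*(-11 + 15))) = 162/((18*4)) = 162/72 = 162*(1/72) = 9/4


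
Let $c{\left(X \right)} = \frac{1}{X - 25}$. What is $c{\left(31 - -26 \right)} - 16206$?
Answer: $- \frac{518591}{32} \approx -16206.0$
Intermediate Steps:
$c{\left(X \right)} = \frac{1}{-25 + X}$
$c{\left(31 - -26 \right)} - 16206 = \frac{1}{-25 + \left(31 - -26\right)} - 16206 = \frac{1}{-25 + \left(31 + 26\right)} - 16206 = \frac{1}{-25 + 57} - 16206 = \frac{1}{32} - 16206 = - \frac{518591}{32}$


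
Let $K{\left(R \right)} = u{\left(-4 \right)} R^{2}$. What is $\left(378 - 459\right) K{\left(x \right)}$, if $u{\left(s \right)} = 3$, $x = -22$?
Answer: $-117612$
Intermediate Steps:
$K{\left(R \right)} = 3 R^{2}$
$\left(378 - 459\right) K{\left(x \right)} = \left(378 - 459\right) 3 \left(-22\right)^{2} = - 81 \cdot 3 \cdot 484 = \left(-81\right) 1452 = -117612$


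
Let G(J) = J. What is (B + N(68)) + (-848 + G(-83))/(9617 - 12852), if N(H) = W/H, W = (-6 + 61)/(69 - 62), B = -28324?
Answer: -43614373559/1539860 ≈ -28324.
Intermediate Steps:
W = 55/7 ≈ 7.8571
N(H) = 55/(7*H)
(B + N(68)) + (-848 + G(-83))/(9617 - 12852) = (-28324 + (55/7)/68) + (-848 - 83)/(9617 - 12852) = (-28324 + (55/7)*(1/68)) - 931/(-3235) = (-28324 + 55/476) - 931*(-1/3235) = -13482169/476 + 931/3235 = -43614373559/1539860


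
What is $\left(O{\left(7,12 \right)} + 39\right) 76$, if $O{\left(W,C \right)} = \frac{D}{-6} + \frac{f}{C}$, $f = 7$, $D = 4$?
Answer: $\frac{8873}{3} \approx 2957.7$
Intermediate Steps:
$O{\left(W,C \right)} = - \frac{2}{3} + \frac{7}{C}$ ($O{\left(W,C \right)} = \frac{4}{-6} + \frac{7}{C} = 4 \left(- \frac{1}{6}\right) + \frac{7}{C} = - \frac{2}{3} + \frac{7}{C}$)
$\left(O{\left(7,12 \right)} + 39\right) 76 = \left(\left(- \frac{2}{3} + \frac{7}{12}\right) + 39\right) 76 = \left(- \frac{1}{12} + 39\right) 76 = \frac{467}{12} \cdot 76 = \frac{8873}{3}$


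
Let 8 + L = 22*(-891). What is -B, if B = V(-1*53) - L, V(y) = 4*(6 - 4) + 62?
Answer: -19680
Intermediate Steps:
L = -19610 (L = -8 + 22*(-891) = -8 - 19602 = -19610)
V(y) = 70 (V(y) = 4*2 + 62 = 8 + 62 = 70)
B = 19680 (B = 70 - 1*(-19610) = 70 + 19610 = 19680)
-B = -1*19680 = -19680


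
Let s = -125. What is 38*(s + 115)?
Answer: -380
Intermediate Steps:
38*(s + 115) = 38*(-125 + 115) = 38*(-10) = -380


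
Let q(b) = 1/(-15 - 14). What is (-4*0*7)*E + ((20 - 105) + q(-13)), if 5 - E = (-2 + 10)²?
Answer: -2466/29 ≈ -85.034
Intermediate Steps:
q(b) = -1/29 (q(b) = 1/(-29) = -1/29)
E = -59 (E = 5 - (-2 + 10)² = 5 - 1*8² = 5 - 1*64 = 5 - 64 = -59)
(-4*0*7)*E + ((20 - 105) + q(-13)) = (-4*0*7)*(-59) + ((20 - 105) - 1/29) = (0*7)*(-59) + (-85 - 1/29) = 0*(-59) - 2466/29 = 0 - 2466/29 = -2466/29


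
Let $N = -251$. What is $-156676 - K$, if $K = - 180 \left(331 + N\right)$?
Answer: $-142276$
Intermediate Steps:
$K = -14400$ ($K = - 180 \left(331 - 251\right) = \left(-180\right) 80 = -14400$)
$-156676 - K = -156676 - -14400 = -156676 + 14400 = -142276$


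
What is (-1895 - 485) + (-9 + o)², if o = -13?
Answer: -1896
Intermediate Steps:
(-1895 - 485) + (-9 + o)² = (-1895 - 485) + (-9 - 13)² = -2380 + (-22)² = -2380 + 484 = -1896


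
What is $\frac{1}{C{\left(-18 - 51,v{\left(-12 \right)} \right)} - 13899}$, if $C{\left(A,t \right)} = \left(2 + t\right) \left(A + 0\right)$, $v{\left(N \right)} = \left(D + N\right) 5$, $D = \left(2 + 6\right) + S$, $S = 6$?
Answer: $- \frac{1}{14727} \approx -6.7902 \cdot 10^{-5}$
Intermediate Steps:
$D = 14$ ($D = \left(2 + 6\right) + 6 = 8 + 6 = 14$)
$v{\left(N \right)} = 70 + 5 N$ ($v{\left(N \right)} = \left(14 + N\right) 5 = 70 + 5 N$)
$C{\left(A,t \right)} = A \left(2 + t\right)$ ($C{\left(A,t \right)} = \left(2 + t\right) A = A \left(2 + t\right)$)
$\frac{1}{C{\left(-18 - 51,v{\left(-12 \right)} \right)} - 13899} = \frac{1}{\left(-18 - 51\right) \left(2 + \left(70 + 5 \left(-12\right)\right)\right) - 13899} = \frac{1}{\left(-18 - 51\right) \left(2 + \left(70 - 60\right)\right) - 13899} = \frac{1}{- 69 \left(2 + 10\right) - 13899} = \frac{1}{\left(-69\right) 12 - 13899} = \frac{1}{-828 - 13899} = \frac{1}{-14727} = - \frac{1}{14727}$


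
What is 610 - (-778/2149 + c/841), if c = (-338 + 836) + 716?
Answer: 1100503902/1807309 ≈ 608.92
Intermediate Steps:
c = 1214 (c = 498 + 716 = 1214)
610 - (-778/2149 + c/841) = 610 - (-778/2149 + 1214/841) = 610 - 1*1954588/1807309 = 610 - 1954588/1807309 = 1100503902/1807309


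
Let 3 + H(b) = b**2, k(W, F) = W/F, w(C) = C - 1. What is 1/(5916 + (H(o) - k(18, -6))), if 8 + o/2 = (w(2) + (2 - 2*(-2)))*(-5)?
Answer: 1/13312 ≈ 7.5120e-5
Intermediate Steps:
w(C) = -1 + C
o = -86 (o = -16 + 2*(((-1 + 2) + (2 - 2*(-2)))*(-5)) = -16 + 2*((1 + (2 + 4))*(-5)) = -16 + 2*((1 + 6)*(-5)) = -16 + 2*(7*(-5)) = -16 + 2*(-35) = -16 - 70 = -86)
H(b) = -3 + b**2
1/(5916 + (H(o) - k(18, -6))) = 1/(5916 + ((-3 + (-86)**2) - 18/(-6))) = 1/(5916 + ((-3 + 7396) - 18*(-1)/6)) = 1/(5916 + (7393 - 1*(-3))) = 1/(5916 + (7393 + 3)) = 1/(5916 + 7396) = 1/13312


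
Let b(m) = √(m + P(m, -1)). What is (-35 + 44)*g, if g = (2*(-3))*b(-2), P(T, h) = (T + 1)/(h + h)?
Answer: -27*I*√6 ≈ -66.136*I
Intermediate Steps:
P(T, h) = (1 + T)/(2*h) (P(T, h) = (1 + T)/((2*h)) = (1 + T)*(1/(2*h)) = (1 + T)/(2*h))
b(m) = √(-½ + m/2) (b(m) = √(m + (½)*(1 + m)/(-1)) = √(m + (½)*(-1)*(1 + m)) = √(m + (-½ - m/2)) = √(-½ + m/2))
g = -3*I*√6 (g = (2*(-3))*(√(-2 + 2*(-2))/2) = -3*√(-2 - 4) = -3*√(-6) = -3*I*√6 ≈ -7.3485*I)
(-35 + 44)*g = (-35 + 44)*(-3*I*√6) = 9*(-3*I*√6) = -27*I*√6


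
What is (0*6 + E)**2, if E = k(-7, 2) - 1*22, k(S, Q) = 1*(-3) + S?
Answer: 1024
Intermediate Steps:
k(S, Q) = -3 + S
E = -32 (E = (-3 - 7) - 1*22 = -10 - 22 = -32)
(0*6 + E)**2 = (0*6 - 32)**2 = (0 - 32)**2 = (-32)**2 = 1024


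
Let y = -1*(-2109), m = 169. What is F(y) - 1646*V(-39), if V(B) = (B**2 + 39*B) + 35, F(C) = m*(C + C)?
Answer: 655232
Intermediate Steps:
y = 2109
F(C) = 338*C (F(C) = 169*(C + C) = 169*(2*C) = 338*C)
V(B) = 35 + B**2 + 39*B
F(y) - 1646*V(-39) = 338*2109 - 1646*(35 + (-39)**2 + 39*(-39)) = 712842 - 1646*(35 + 1521 - 1521) = 712842 - 1646*35 = 712842 - 57610 = 655232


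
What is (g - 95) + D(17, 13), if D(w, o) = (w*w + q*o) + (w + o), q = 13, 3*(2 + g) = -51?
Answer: 374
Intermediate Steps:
g = -19 (g = -2 + (1/3)*(-51) = -2 - 17 = -19)
D(w, o) = w + w**2 + 14*o (D(w, o) = (w*w + 13*o) + (w + o) = (w**2 + 13*o) + (o + w) = w + w**2 + 14*o)
(g - 95) + D(17, 13) = (-19 - 95) + (17 + 17**2 + 14*13) = -114 + (17 + 289 + 182) = -114 + 488 = 374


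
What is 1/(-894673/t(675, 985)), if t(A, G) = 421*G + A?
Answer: -415360/894673 ≈ -0.46426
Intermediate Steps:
t(A, G) = A + 421*G
1/(-894673/t(675, 985)) = 1/(-894673/(675 + 421*985)) = 1/(-894673/(675 + 414685)) = 1/(-894673/415360) = -415360/894673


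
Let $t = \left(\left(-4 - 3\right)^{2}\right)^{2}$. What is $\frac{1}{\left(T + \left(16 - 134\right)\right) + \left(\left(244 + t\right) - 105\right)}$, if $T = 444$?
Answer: $\frac{1}{2866} \approx 0.00034892$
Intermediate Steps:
$t = 2401$ ($t = \left(\left(-7\right)^{2}\right)^{2} = 49^{2} = 2401$)
$\frac{1}{\left(T + \left(16 - 134\right)\right) + \left(\left(244 + t\right) - 105\right)} = \frac{1}{\left(444 + \left(16 - 134\right)\right) + \left(\left(244 + 2401\right) - 105\right)} = \frac{1}{\left(444 + \left(16 - 134\right)\right) + \left(2645 - 105\right)} = \frac{1}{\left(444 - 118\right) + 2540} = \frac{1}{326 + 2540} = \frac{1}{2866}$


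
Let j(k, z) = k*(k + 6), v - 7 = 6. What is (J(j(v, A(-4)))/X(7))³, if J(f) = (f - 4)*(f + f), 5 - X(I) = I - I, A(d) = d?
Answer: 1729815035114088/125 ≈ 1.3839e+13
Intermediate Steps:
X(I) = 5 (X(I) = 5 - (I - I) = 5 - 1*0 = 5 + 0 = 5)
v = 13 (v = 7 + 6 = 13)
j(k, z) = k*(6 + k)
J(f) = 2*f*(-4 + f) (J(f) = (-4 + f)*(2*f) = 2*f*(-4 + f))
(J(j(v, A(-4)))/X(7))³ = ((2*(13*(6 + 13))*(-4 + 13*(6 + 13)))/5)³ = ((2*(13*19)*(-4 + 13*19))*(⅕))³ = ((2*247*(-4 + 247))*(⅕))³ = ((2*247*243)*(⅕))³ = (120042*(⅕))³ = (120042/5)³ = 1729815035114088/125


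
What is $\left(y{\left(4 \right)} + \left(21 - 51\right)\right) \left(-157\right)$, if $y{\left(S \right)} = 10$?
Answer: $3140$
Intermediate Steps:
$\left(y{\left(4 \right)} + \left(21 - 51\right)\right) \left(-157\right) = \left(10 + \left(21 - 51\right)\right) \left(-157\right) = \left(10 - 30\right) \left(-157\right) = \left(-20\right) \left(-157\right) = 3140$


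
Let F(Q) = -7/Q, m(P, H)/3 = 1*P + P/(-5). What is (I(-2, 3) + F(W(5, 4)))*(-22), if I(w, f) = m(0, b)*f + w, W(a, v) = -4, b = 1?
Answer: 11/2 ≈ 5.5000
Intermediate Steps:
m(P, H) = 12*P/5 (m(P, H) = 3*(1*P + P/(-5)) = 3*(P + P*(-⅕)) = 3*(P - P/5) = 3*(4*P/5) = 12*P/5)
I(w, f) = w (I(w, f) = ((12/5)*0)*f + w = 0*f + w = 0 + w = w)
(I(-2, 3) + F(W(5, 4)))*(-22) = (-2 - 7/(-4))*(-22) = (-2 - 7*(-¼))*(-22) = (-2 + 7/4)*(-22) = -¼*(-22) = 11/2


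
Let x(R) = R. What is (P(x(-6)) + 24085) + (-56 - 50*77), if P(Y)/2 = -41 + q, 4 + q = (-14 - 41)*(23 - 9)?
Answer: 18549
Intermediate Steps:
q = -774 (q = -4 + (-14 - 41)*(23 - 9) = -4 - 55*14 = -4 - 770 = -774)
P(Y) = -1630 (P(Y) = 2*(-41 - 774) = 2*(-815) = -1630)
(P(x(-6)) + 24085) + (-56 - 50*77) = (-1630 + 24085) + (-56 - 50*77) = 22455 + (-56 - 3850) = 22455 - 3906 = 18549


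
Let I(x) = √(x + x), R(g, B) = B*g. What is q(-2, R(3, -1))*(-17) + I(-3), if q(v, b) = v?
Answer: 34 + I*√6 ≈ 34.0 + 2.4495*I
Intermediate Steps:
I(x) = √2*√x (I(x) = √(2*x) = √2*√x)
q(-2, R(3, -1))*(-17) + I(-3) = -2*(-17) + √2*√(-3) = 34 + √2*(I*√3) = 34 + I*√6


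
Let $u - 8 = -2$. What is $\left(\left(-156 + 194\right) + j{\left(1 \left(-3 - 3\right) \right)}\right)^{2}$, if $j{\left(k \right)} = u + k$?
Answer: $1444$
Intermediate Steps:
$u = 6$ ($u = 8 - 2 = 6$)
$j{\left(k \right)} = 6 + k$
$\left(\left(-156 + 194\right) + j{\left(1 \left(-3 - 3\right) \right)}\right)^{2} = \left(\left(-156 + 194\right) + \left(6 + 1 \left(-3 - 3\right)\right)\right)^{2} = \left(38 + \left(6 + 1 \left(-6\right)\right)\right)^{2} = \left(38 + \left(6 - 6\right)\right)^{2} = \left(38 + 0\right)^{2} = 38^{2} = 1444$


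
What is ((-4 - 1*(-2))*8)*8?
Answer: -128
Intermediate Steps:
((-4 - 1*(-2))*8)*8 = ((-4 + 2)*8)*8 = -2*8*8 = -16*8 = -128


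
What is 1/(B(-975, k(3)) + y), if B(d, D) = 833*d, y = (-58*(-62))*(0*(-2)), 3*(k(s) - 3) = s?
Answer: -1/812175 ≈ -1.2313e-6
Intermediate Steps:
k(s) = 3 + s/3
y = 0 (y = 3596*0 = 0)
1/(B(-975, k(3)) + y) = 1/(833*(-975) + 0) = 1/(-812175 + 0) = 1/(-812175) = -1/812175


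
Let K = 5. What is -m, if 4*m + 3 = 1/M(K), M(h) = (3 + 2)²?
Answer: 37/50 ≈ 0.74000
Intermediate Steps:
M(h) = 25 (M(h) = 5² = 25)
m = -37/50 (m = -¾ + (¼)/25 = -¾ + (¼)*(1/25) = -¾ + 1/100 = -37/50 ≈ -0.74000)
-m = -1*(-37/50) = 37/50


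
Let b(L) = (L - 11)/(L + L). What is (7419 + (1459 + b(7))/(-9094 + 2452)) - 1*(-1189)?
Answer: 400210141/46494 ≈ 8607.8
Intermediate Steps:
b(L) = (-11 + L)/(2*L) (b(L) = (-11 + L)/((2*L)) = (-11 + L)*(1/(2*L)) = (-11 + L)/(2*L))
(7419 + (1459 + b(7))/(-9094 + 2452)) - 1*(-1189) = (7419 + (1459 + (1/2)*(-11 + 7)/7)/(-9094 + 2452)) - 1*(-1189) = (7419 + (1459 + (1/2)*(1/7)*(-4))/(-6642)) + 1189 = (7419 + (1459 - 2/7)*(-1/6642)) + 1189 = (7419 + (10211/7)*(-1/6642)) + 1189 = (7419 - 10211/46494) + 1189 = 344928775/46494 + 1189 = 400210141/46494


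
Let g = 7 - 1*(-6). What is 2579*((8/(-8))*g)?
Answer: -33527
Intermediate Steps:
g = 13 (g = 7 + 6 = 13)
2579*((8/(-8))*g) = 2579*((8/(-8))*13) = 2579*((8*(-⅛))*13) = 2579*(-1*13) = 2579*(-13) = -33527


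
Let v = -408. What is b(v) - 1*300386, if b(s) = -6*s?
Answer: -297938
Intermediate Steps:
b(v) - 1*300386 = -6*(-408) - 1*300386 = 2448 - 300386 = -297938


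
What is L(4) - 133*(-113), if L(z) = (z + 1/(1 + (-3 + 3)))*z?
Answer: 15049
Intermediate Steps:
L(z) = z*(1 + z) (L(z) = (z + 1/(1 + 0))*z = (z + 1/1)*z = (z + 1)*z = (1 + z)*z = z*(1 + z))
L(4) - 133*(-113) = 4*(1 + 4) - 133*(-113) = 4*5 + 15029 = 20 + 15029 = 15049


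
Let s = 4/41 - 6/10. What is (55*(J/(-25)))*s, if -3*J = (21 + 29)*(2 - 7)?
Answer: 11330/123 ≈ 92.114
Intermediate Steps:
J = 250/3 (J = -(21 + 29)*(2 - 7)/3 = -50*(-5)/3 = -⅓*(-250) = 250/3 ≈ 83.333)
s = -103/205 (s = 4*(1/41) - 6*⅒ = 4/41 - ⅗ = -103/205 ≈ -0.50244)
(55*(J/(-25)))*s = (55*((250/3)/(-25)))*(-103/205) = (55*((250/3)*(-1/25)))*(-103/205) = (55*(-10/3))*(-103/205) = -550/3*(-103/205) = 11330/123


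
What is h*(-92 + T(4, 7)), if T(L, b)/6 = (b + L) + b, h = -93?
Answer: -1488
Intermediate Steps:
T(L, b) = 6*L + 12*b (T(L, b) = 6*((b + L) + b) = 6*((L + b) + b) = 6*(L + 2*b) = 6*L + 12*b)
h*(-92 + T(4, 7)) = -93*(-92 + (6*4 + 12*7)) = -93*(-92 + (24 + 84)) = -93*(-92 + 108) = -93*16 = -1488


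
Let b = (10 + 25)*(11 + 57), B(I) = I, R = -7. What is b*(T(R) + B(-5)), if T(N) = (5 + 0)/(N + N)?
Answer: -12750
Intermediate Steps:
b = 2380 (b = 35*68 = 2380)
T(N) = 5/(2*N) (T(N) = 5/((2*N)) = 5*(1/(2*N)) = 5/(2*N))
b*(T(R) + B(-5)) = 2380*((5/2)/(-7) - 5) = 2380*((5/2)*(-⅐) - 5) = 2380*(-5/14 - 5) = 2380*(-75/14) = -12750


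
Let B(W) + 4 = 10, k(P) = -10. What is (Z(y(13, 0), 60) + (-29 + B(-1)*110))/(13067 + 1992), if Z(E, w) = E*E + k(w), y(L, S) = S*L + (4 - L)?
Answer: 702/15059 ≈ 0.046617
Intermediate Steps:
B(W) = 6 (B(W) = -4 + 10 = 6)
y(L, S) = 4 - L + L*S (y(L, S) = L*S + (4 - L) = 4 - L + L*S)
Z(E, w) = -10 + E**2 (Z(E, w) = E*E - 10 = E**2 - 10 = -10 + E**2)
(Z(y(13, 0), 60) + (-29 + B(-1)*110))/(13067 + 1992) = ((-10 + (4 - 1*13 + 13*0)**2) + (-29 + 6*110))/(13067 + 1992) = ((-10 + (4 - 13 + 0)**2) + (-29 + 660))/15059 = ((-10 + (-9)**2) + 631)*(1/15059) = ((-10 + 81) + 631)*(1/15059) = (71 + 631)*(1/15059) = 702*(1/15059) = 702/15059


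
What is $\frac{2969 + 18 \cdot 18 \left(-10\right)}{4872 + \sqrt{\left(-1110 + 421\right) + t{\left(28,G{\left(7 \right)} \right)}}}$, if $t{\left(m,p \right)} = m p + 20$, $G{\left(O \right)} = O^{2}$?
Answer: $- \frac{1320312}{23735681} + \frac{271 \sqrt{703}}{23735681} \approx -0.055323$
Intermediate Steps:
$t{\left(m,p \right)} = 20 + m p$
$\frac{2969 + 18 \cdot 18 \left(-10\right)}{4872 + \sqrt{\left(-1110 + 421\right) + t{\left(28,G{\left(7 \right)} \right)}}} = \frac{2969 + 18 \cdot 18 \left(-10\right)}{4872 + \sqrt{\left(-1110 + 421\right) + \left(20 + 28 \cdot 7^{2}\right)}} = \frac{2969 + 324 \left(-10\right)}{4872 + \sqrt{-689 + \left(20 + 28 \cdot 49\right)}} = \frac{2969 - 3240}{4872 + \sqrt{-689 + \left(20 + 1372\right)}} = - \frac{271}{4872 + \sqrt{-689 + 1392}} = - \frac{271}{4872 + \sqrt{703}}$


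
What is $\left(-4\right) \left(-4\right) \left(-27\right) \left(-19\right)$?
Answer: $8208$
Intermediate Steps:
$\left(-4\right) \left(-4\right) \left(-27\right) \left(-19\right) = 16 \left(-27\right) \left(-19\right) = \left(-432\right) \left(-19\right) = 8208$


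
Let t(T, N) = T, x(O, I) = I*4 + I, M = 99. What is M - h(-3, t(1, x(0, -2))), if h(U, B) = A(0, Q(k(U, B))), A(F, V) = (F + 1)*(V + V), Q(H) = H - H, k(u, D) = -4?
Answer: 99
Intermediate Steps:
x(O, I) = 5*I (x(O, I) = 4*I + I = 5*I)
Q(H) = 0
A(F, V) = 2*V*(1 + F) (A(F, V) = (1 + F)*(2*V) = 2*V*(1 + F))
h(U, B) = 0 (h(U, B) = 2*0*(1 + 0) = 2*0*1 = 0)
M - h(-3, t(1, x(0, -2))) = 99 - 1*0 = 99 + 0 = 99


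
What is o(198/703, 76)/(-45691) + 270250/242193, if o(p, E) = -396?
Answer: 12443901178/11066040363 ≈ 1.1245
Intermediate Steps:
o(198/703, 76)/(-45691) + 270250/242193 = -396/(-45691) + 270250/242193 = -396*(-1/45691) + 270250*(1/242193) = 396/45691 + 270250/242193 = 12443901178/11066040363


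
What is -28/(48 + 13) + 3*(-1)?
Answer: -211/61 ≈ -3.4590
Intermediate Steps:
-28/(48 + 13) + 3*(-1) = -28/61 - 3 = -211/61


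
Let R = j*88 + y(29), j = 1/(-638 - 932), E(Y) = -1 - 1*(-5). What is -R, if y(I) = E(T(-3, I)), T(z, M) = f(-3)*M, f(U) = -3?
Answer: -3096/785 ≈ -3.9440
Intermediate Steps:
T(z, M) = -3*M
E(Y) = 4 (E(Y) = -1 + 5 = 4)
y(I) = 4
j = -1/1570 (j = 1/(-1570) = -1/1570 ≈ -0.00063694)
R = 3096/785 (R = -1/1570*88 + 4 = -44/785 + 4 = 3096/785 ≈ 3.9440)
-R = -1*3096/785 = -3096/785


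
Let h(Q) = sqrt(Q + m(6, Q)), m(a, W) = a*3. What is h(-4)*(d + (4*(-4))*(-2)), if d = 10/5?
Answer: 34*sqrt(14) ≈ 127.22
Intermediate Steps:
m(a, W) = 3*a
h(Q) = sqrt(18 + Q) (h(Q) = sqrt(Q + 3*6) = sqrt(Q + 18) = sqrt(18 + Q))
d = 2 (d = 10*(1/5) = 2)
h(-4)*(d + (4*(-4))*(-2)) = sqrt(18 - 4)*(2 + (4*(-4))*(-2)) = sqrt(14)*(2 - 16*(-2)) = sqrt(14)*(2 + 32) = sqrt(14)*34 = 34*sqrt(14)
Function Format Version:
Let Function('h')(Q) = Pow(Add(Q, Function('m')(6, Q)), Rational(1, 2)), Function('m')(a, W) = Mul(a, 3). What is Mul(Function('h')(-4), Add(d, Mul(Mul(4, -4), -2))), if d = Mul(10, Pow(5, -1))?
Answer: Mul(34, Pow(14, Rational(1, 2))) ≈ 127.22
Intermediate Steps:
Function('m')(a, W) = Mul(3, a)
Function('h')(Q) = Pow(Add(18, Q), Rational(1, 2)) (Function('h')(Q) = Pow(Add(Q, Mul(3, 6)), Rational(1, 2)) = Pow(Add(Q, 18), Rational(1, 2)) = Pow(Add(18, Q), Rational(1, 2)))
d = 2 (d = Mul(10, Rational(1, 5)) = 2)
Mul(Function('h')(-4), Add(d, Mul(Mul(4, -4), -2))) = Mul(Pow(Add(18, -4), Rational(1, 2)), Add(2, Mul(Mul(4, -4), -2))) = Mul(Pow(14, Rational(1, 2)), Add(2, Mul(-16, -2))) = Mul(Pow(14, Rational(1, 2)), Add(2, 32)) = Mul(Pow(14, Rational(1, 2)), 34) = Mul(34, Pow(14, Rational(1, 2)))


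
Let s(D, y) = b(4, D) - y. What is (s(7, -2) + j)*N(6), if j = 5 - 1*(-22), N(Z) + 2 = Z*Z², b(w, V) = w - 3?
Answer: 6420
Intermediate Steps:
b(w, V) = -3 + w
s(D, y) = 1 - y (s(D, y) = (-3 + 4) - y = 1 - y)
N(Z) = -2 + Z³ (N(Z) = -2 + Z*Z² = -2 + Z³)
j = 27 (j = 5 + 22 = 27)
(s(7, -2) + j)*N(6) = ((1 - 1*(-2)) + 27)*(-2 + 6³) = ((1 + 2) + 27)*(-2 + 216) = (3 + 27)*214 = 30*214 = 6420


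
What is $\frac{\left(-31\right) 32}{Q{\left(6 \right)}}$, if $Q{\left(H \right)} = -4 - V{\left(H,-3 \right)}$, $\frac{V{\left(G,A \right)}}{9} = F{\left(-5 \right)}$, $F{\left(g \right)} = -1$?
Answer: $- \frac{992}{5} \approx -198.4$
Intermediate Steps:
$V{\left(G,A \right)} = -9$ ($V{\left(G,A \right)} = 9 \left(-1\right) = -9$)
$Q{\left(H \right)} = 5$ ($Q{\left(H \right)} = -4 - -9 = -4 + 9 = 5$)
$\frac{\left(-31\right) 32}{Q{\left(6 \right)}} = \frac{\left(-31\right) 32}{5} = \left(-992\right) \frac{1}{5} = - \frac{992}{5}$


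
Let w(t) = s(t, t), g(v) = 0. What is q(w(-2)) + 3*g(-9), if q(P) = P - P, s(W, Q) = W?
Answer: 0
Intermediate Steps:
w(t) = t
q(P) = 0
q(w(-2)) + 3*g(-9) = 0 + 3*0 = 0 + 0 = 0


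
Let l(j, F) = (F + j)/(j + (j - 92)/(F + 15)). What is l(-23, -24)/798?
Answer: 141/24472 ≈ 0.0057617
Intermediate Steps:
l(j, F) = (F + j)/(j + (-92 + j)/(15 + F))
l(-23, -24)/798 = (((-24)² + 15*(-24) + 15*(-23) - 24*(-23))/(-92 + 16*(-23) - 24*(-23)))/798 = ((576 - 360 - 345 + 552)/(-92 - 368 + 552))*(1/798) = (423/92)*(1/798) = 141/24472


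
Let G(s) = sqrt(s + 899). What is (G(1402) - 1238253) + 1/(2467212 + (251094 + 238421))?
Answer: -3661176077930/2956727 + sqrt(2301) ≈ -1.2382e+6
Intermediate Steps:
G(s) = sqrt(899 + s)
(G(1402) - 1238253) + 1/(2467212 + (251094 + 238421)) = (sqrt(899 + 1402) - 1238253) + 1/(2467212 + (251094 + 238421)) = (sqrt(2301) - 1238253) + 1/(2467212 + 489515) = (-1238253 + sqrt(2301)) + 1/2956727 = -3661176077930/2956727 + sqrt(2301)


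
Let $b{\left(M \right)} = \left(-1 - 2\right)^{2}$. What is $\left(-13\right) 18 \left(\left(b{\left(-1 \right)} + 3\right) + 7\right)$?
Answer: $-4446$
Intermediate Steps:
$b{\left(M \right)} = 9$ ($b{\left(M \right)} = \left(-3\right)^{2} = 9$)
$\left(-13\right) 18 \left(\left(b{\left(-1 \right)} + 3\right) + 7\right) = \left(-13\right) 18 \left(\left(9 + 3\right) + 7\right) = - 234 \left(12 + 7\right) = \left(-234\right) 19 = -4446$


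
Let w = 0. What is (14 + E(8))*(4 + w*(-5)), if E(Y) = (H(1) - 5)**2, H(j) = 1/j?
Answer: 120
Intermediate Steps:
E(Y) = 16 (E(Y) = (1/1 - 5)**2 = (1 - 5)**2 = (-4)**2 = 16)
(14 + E(8))*(4 + w*(-5)) = (14 + 16)*(4 + 0*(-5)) = 30*(4 + 0) = 30*4 = 120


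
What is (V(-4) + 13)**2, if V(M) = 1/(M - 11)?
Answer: 37636/225 ≈ 167.27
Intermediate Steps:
V(M) = 1/(-11 + M)
(V(-4) + 13)**2 = (1/(-11 - 4) + 13)**2 = (1/(-15) + 13)**2 = (-1/15 + 13)**2 = (194/15)**2 = 37636/225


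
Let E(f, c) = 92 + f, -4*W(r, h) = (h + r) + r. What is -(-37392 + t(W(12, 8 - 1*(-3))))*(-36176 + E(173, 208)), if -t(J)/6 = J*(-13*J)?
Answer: -9026624871/8 ≈ -1.1283e+9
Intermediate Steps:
W(r, h) = -r/2 - h/4 (W(r, h) = -((h + r) + r)/4 = -(h + 2*r)/4 = -r/2 - h/4)
t(J) = 78*J² (t(J) = -6*J*(-13*J) = -(-78)*J² = 78*J²)
-(-37392 + t(W(12, 8 - 1*(-3))))*(-36176 + E(173, 208)) = -(-37392 + 78*(-½*12 - (8 - 1*(-3))/4)²)*(-36176 + (92 + 173)) = -(-37392 + 78*(-6 - (8 + 3)/4)²)*(-36176 + 265) = -(-37392 + 78*(-6 - ¼*11)²)*(-35911) = -(-37392 + 78*(-6 - 11/4)²)*(-35911) = -(-37392 + 78*(-35/4)²)*(-35911) = -(-37392 + 78*(1225/16))*(-35911) = -(-37392 + 47775/8)*(-35911) = -(-251361)*(-35911)/8 = -1*9026624871/8 = -9026624871/8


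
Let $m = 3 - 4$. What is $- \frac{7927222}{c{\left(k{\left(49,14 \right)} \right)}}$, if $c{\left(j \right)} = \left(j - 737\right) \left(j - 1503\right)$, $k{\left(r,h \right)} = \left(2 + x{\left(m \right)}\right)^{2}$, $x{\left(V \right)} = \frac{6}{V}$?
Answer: $- \frac{7927222}{1072127} \approx -7.3939$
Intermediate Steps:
$m = -1$
$k{\left(r,h \right)} = 16$ ($k{\left(r,h \right)} = \left(2 + \frac{6}{-1}\right)^{2} = \left(2 + 6 \left(-1\right)\right)^{2} = \left(2 - 6\right)^{2} = \left(-4\right)^{2} = 16$)
$c{\left(j \right)} = \left(-1503 + j\right) \left(-737 + j\right)$ ($c{\left(j \right)} = \left(-737 + j\right) \left(-1503 + j\right) = \left(-1503 + j\right) \left(-737 + j\right)$)
$- \frac{7927222}{c{\left(k{\left(49,14 \right)} \right)}} = - \frac{7927222}{1107711 + 16^{2} - 35840} = - \frac{7927222}{1107711 + 256 - 35840} = - \frac{7927222}{1072127}$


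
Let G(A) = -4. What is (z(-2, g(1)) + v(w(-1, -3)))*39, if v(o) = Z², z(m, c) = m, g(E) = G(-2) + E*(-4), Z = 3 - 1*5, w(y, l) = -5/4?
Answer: 78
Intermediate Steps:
w(y, l) = -5/4 (w(y, l) = -5*¼ = -5/4)
Z = -2 (Z = 3 - 5 = -2)
g(E) = -4 - 4*E (g(E) = -4 + E*(-4) = -4 - 4*E)
v(o) = 4 (v(o) = (-2)² = 4)
(z(-2, g(1)) + v(w(-1, -3)))*39 = (-2 + 4)*39 = 2*39 = 78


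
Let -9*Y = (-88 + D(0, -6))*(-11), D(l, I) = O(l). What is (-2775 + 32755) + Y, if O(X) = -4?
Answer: 268808/9 ≈ 29868.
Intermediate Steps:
D(l, I) = -4
Y = -1012/9 (Y = -(-88 - 4)*(-11)/9 = -(-92)*(-11)/9 = -1/9*1012 = -1012/9 ≈ -112.44)
(-2775 + 32755) + Y = (-2775 + 32755) - 1012/9 = 29980 - 1012/9 = 268808/9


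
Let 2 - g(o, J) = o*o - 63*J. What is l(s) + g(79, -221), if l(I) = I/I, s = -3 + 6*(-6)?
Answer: -20161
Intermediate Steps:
g(o, J) = 2 - o**2 + 63*J (g(o, J) = 2 - (o*o - 63*J) = 2 - (o**2 - 63*J) = 2 + (-o**2 + 63*J) = 2 - o**2 + 63*J)
s = -39 (s = -3 - 36 = -39)
l(I) = 1
l(s) + g(79, -221) = 1 + (2 - 1*79**2 + 63*(-221)) = 1 + (2 - 1*6241 - 13923) = 1 + (2 - 6241 - 13923) = 1 - 20162 = -20161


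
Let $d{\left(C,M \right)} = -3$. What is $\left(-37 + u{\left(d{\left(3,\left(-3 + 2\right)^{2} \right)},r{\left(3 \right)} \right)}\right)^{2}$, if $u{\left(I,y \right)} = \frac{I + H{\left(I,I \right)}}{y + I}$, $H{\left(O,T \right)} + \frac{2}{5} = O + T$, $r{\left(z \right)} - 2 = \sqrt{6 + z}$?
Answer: $\frac{173889}{100} \approx 1738.9$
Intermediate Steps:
$r{\left(z \right)} = 2 + \sqrt{6 + z}$
$H{\left(O,T \right)} = - \frac{2}{5} + O + T$ ($H{\left(O,T \right)} = - \frac{2}{5} + \left(O + T\right) = - \frac{2}{5} + O + T$)
$u{\left(I,y \right)} = \frac{- \frac{2}{5} + 3 I}{I + y}$ ($u{\left(I,y \right)} = \frac{I + \left(- \frac{2}{5} + I + I\right)}{y + I} = \frac{I + \left(- \frac{2}{5} + 2 I\right)}{I + y} = \frac{- \frac{2}{5} + 3 I}{I + y}$)
$\left(-37 + u{\left(d{\left(3,\left(-3 + 2\right)^{2} \right)},r{\left(3 \right)} \right)}\right)^{2} = \left(-37 + \frac{- \frac{2}{5} + 3 \left(-3\right)}{-3 + \left(2 + \sqrt{6 + 3}\right)}\right)^{2} = \left(-37 + \frac{- \frac{2}{5} - 9}{-3 + \left(2 + \sqrt{9}\right)}\right)^{2} = \left(-37 + \frac{1}{-3 + \left(2 + 3\right)} \left(- \frac{47}{5}\right)\right)^{2} = \left(-37 + \frac{1}{-3 + 5} \left(- \frac{47}{5}\right)\right)^{2} = \left(-37 + \frac{1}{2} \left(- \frac{47}{5}\right)\right)^{2} = \left(-37 - \frac{47}{10}\right)^{2} = \left(- \frac{417}{10}\right)^{2} = \frac{173889}{100}$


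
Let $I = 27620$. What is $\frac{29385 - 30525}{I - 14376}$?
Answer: $- \frac{285}{3311} \approx -0.086077$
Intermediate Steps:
$\frac{29385 - 30525}{I - 14376} = \frac{29385 - 30525}{27620 - 14376} = - \frac{1140}{13244} = \left(-1140\right) \frac{1}{13244} = - \frac{285}{3311}$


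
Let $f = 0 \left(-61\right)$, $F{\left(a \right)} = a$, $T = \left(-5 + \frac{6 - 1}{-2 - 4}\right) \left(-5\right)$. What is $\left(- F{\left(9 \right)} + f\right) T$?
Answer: $- \frac{525}{2} \approx -262.5$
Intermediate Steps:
$T = \frac{175}{6}$ ($T = \left(-5 + \frac{5}{-6}\right) \left(-5\right) = \left(-5 + 5 \left(- \frac{1}{6}\right)\right) \left(-5\right) = \left(-5 - \frac{5}{6}\right) \left(-5\right) = \left(- \frac{35}{6}\right) \left(-5\right) = \frac{175}{6} \approx 29.167$)
$f = 0$
$\left(- F{\left(9 \right)} + f\right) T = \left(\left(-1\right) 9 + 0\right) \frac{175}{6} = \left(-9 + 0\right) \frac{175}{6} = \left(-9\right) \frac{175}{6} = - \frac{525}{2}$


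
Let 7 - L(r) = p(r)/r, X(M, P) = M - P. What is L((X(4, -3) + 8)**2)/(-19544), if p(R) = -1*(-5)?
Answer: -157/439740 ≈ -0.00035703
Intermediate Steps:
p(R) = 5
L(r) = 7 - 5/r
L((X(4, -3) + 8)**2)/(-19544) = (7 - 5/((4 - 1*(-3)) + 8)**2)/(-19544) = (7 - 5/((4 + 3) + 8)**2)*(-1/19544) = (7 - 5/(7 + 8)**2)*(-1/19544) = (7 - 5/(15**2))*(-1/19544) = (7 - 5/225)*(-1/19544) = (7 - 5*1/225)*(-1/19544) = (7 - 1/45)*(-1/19544) = (314/45)*(-1/19544) = -157/439740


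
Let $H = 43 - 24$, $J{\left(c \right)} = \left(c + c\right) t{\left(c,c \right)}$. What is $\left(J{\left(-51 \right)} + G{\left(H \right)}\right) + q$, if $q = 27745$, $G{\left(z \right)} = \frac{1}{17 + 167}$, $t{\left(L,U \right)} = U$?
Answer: $\frac{6062249}{184} \approx 32947.0$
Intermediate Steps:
$J{\left(c \right)} = 2 c^{2}$ ($J{\left(c \right)} = \left(c + c\right) c = 2 c c = 2 c^{2}$)
$H = 19$ ($H = 43 - 24 = 19$)
$G{\left(z \right)} = \frac{1}{184}$
$\left(J{\left(-51 \right)} + G{\left(H \right)}\right) + q = \left(2 \left(-51\right)^{2} + \frac{1}{184}\right) + 27745 = \left(2 \cdot 2601 + \frac{1}{184}\right) + 27745 = \left(5202 + \frac{1}{184}\right) + 27745 = \frac{957169}{184} + 27745 = \frac{6062249}{184}$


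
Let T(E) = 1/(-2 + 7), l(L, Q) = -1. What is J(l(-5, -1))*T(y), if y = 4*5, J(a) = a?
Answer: -⅕ ≈ -0.20000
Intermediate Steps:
y = 20
T(E) = ⅕ (T(E) = 1/5 = ⅕)
J(l(-5, -1))*T(y) = -1*⅕ = -⅕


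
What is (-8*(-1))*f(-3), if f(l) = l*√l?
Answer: -24*I*√3 ≈ -41.569*I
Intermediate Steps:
f(l) = l^(3/2)
(-8*(-1))*f(-3) = (-8*(-1))*(-3)^(3/2) = (-4*(-2))*(-3*I*√3) = 8*(-3*I*√3) = -24*I*√3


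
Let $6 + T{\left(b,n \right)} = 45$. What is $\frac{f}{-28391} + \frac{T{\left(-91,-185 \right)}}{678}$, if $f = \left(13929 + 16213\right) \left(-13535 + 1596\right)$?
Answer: $\frac{81329935471}{6416366} \approx 12675.0$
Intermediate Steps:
$T{\left(b,n \right)} = 39$ ($T{\left(b,n \right)} = -6 + 45 = 39$)
$f = -359865338$ ($f = 30142 \left(-11939\right) = -359865338$)
$\frac{f}{-28391} + \frac{T{\left(-91,-185 \right)}}{678} = - \frac{359865338}{-28391} + \frac{39}{678} = \left(-359865338\right) \left(- \frac{1}{28391}\right) + 39 \cdot \frac{1}{678} = \frac{359865338}{28391} + \frac{13}{226} = \frac{81329935471}{6416366}$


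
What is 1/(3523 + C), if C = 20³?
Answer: 1/11523 ≈ 8.6783e-5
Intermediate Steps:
C = 8000
1/(3523 + C) = 1/(3523 + 8000) = 1/11523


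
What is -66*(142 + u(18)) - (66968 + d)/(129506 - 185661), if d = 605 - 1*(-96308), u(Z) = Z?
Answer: -592832919/56155 ≈ -10557.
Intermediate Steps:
d = 96913 (d = 605 + 96308 = 96913)
-66*(142 + u(18)) - (66968 + d)/(129506 - 185661) = -66*(142 + 18) - (66968 + 96913)/(129506 - 185661) = -66*160 - 163881/(-56155) = -10560 - 163881*(-1)/56155 = -10560 - 1*(-163881/56155) = -10560 + 163881/56155 = -592832919/56155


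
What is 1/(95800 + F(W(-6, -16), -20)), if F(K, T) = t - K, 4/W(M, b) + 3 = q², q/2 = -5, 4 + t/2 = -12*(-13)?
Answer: 97/9322084 ≈ 1.0405e-5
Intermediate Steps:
t = 304 (t = -8 + 2*(-12*(-13)) = -8 + 2*156 = -8 + 312 = 304)
q = -10 (q = 2*(-5) = -10)
W(M, b) = 4/97 (W(M, b) = 4/(-3 + (-10)²) = 4/(-3 + 100) = 4/97)
F(K, T) = 304 - K
1/(95800 + F(W(-6, -16), -20)) = 1/(95800 + (304 - 1*4/97)) = 1/(95800 + (304 - 4/97)) = 1/(95800 + 29484/97) = 1/(9322084/97) = 97/9322084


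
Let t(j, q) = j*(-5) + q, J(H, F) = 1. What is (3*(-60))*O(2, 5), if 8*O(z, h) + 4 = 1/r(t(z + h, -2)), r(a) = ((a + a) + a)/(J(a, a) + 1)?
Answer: 3345/37 ≈ 90.405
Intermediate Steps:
t(j, q) = q - 5*j (t(j, q) = -5*j + q = q - 5*j)
r(a) = 3*a/2 (r(a) = ((a + a) + a)/(1 + 1) = (2*a + a)/2 = (3*a)*(½) = 3*a/2)
O(z, h) = -½ + 1/(8*(-3 - 15*h/2 - 15*z/2)) (O(z, h) = -½ + 1/(8*((3*(-2 - 5*(z + h))/2))) = -½ + 1/(8*((3*(-2 - 5*(h + z))/2))) = -½ + 1/(8*((3*(-2 + (-5*h - 5*z))/2))) = -½ + 1/(8*((3*(-2 - 5*h - 5*z)/2))) = -½ + 1/(8*(-3 - 15*h/2 - 15*z/2)))
(3*(-60))*O(2, 5) = (3*(-60))*((-13 - 30*5 - 30*2)/(12*(2 + 5*5 + 5*2))) = -15*(-13 - 150 - 60)/(2 + 25 + 10) = -15*(-223)/37 = -180*(-223/444) = 3345/37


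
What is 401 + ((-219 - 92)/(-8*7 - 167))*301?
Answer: 183034/223 ≈ 820.78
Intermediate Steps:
401 + ((-219 - 92)/(-8*7 - 167))*301 = 401 - 311/(-56 - 167)*301 = 401 - 311/(-223)*301 = 401 - 311*(-1/223)*301 = 401 + (311/223)*301 = 401 + 93611/223 = 183034/223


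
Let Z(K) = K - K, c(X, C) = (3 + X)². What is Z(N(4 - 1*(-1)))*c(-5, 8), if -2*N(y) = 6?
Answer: 0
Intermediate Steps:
N(y) = -3 (N(y) = -½*6 = -3)
Z(K) = 0
Z(N(4 - 1*(-1)))*c(-5, 8) = 0*(3 - 5)² = 0*(-2)² = 0*4 = 0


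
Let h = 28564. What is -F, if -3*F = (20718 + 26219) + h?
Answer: 25167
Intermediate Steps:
F = -25167 (F = -((20718 + 26219) + 28564)/3 = -(46937 + 28564)/3 = -1/3*75501 = -25167)
-F = -1*(-25167) = 25167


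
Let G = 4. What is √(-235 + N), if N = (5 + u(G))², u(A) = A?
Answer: I*√154 ≈ 12.41*I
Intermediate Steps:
N = 81 (N = (5 + 4)² = 9² = 81)
√(-235 + N) = √(-235 + 81) = √(-154) = I*√154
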